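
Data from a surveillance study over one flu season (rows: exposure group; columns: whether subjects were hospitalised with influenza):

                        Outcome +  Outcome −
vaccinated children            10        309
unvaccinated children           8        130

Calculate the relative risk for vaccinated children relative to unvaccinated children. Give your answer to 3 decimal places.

risk, vaccinated children = 10/319 = 0.03135
risk, unvaccinated children = 8/138 = 0.05797
RR = 0.03135 / 0.05797 = 0.541

RR: 0.541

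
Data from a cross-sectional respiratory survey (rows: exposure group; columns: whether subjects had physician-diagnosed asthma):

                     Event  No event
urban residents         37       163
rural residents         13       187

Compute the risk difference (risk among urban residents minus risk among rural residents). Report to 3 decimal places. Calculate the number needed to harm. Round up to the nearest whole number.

RD = 0.120; NNH = 9

risk, urban residents = 37/200 = 0.1850
risk, rural residents = 13/200 = 0.0650
risk difference = 0.1850 − 0.0650 = 0.120
absolute risk difference = 0.120000
1 / 0.120000 = 8.333 → round up → 9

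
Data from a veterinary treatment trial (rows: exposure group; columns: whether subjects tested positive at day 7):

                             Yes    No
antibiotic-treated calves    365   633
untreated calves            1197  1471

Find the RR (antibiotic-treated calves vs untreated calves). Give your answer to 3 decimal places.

risk, antibiotic-treated calves = 365/998 = 0.3657
risk, untreated calves = 1197/2668 = 0.4487
RR = 0.3657 / 0.4487 = 0.815

0.815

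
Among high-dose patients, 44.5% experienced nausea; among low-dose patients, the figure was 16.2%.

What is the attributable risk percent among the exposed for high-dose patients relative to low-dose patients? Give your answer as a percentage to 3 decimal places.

AR% = (0.4450 − 0.1620) / 0.4450 = 0.6360 → 63.596%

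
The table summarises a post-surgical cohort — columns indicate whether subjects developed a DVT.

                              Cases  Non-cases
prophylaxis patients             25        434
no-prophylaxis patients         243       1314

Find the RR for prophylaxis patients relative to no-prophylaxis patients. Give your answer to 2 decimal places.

risk, prophylaxis patients = 25/459 = 0.0545
risk, no-prophylaxis patients = 243/1557 = 0.1561
RR = 0.0545 / 0.1561 = 0.35

0.35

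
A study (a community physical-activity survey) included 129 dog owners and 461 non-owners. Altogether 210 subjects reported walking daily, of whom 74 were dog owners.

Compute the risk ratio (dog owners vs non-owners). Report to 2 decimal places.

dog owners without the outcome: 129 − 74 = 55
non-owners with the outcome: 210 − 74 = 136
non-owners without the outcome: 461 − 136 = 325
risk, dog owners = 74/129 = 0.5736
risk, non-owners = 136/461 = 0.2950
RR = 0.5736 / 0.2950 = 1.94

1.94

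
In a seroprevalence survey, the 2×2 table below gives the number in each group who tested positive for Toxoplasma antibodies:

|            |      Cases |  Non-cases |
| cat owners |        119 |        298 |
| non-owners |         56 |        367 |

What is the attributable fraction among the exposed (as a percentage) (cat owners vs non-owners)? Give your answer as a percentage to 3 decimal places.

risk, cat owners = 119/417 = 0.2854
risk, non-owners = 56/423 = 0.1324
AR% = (0.2854 − 0.1324) / 0.2854 = 0.5361 → 53.609%

53.609%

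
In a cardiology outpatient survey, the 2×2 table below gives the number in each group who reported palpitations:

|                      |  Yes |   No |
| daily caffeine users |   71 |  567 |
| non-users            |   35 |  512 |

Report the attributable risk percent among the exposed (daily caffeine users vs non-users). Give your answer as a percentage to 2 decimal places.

risk, daily caffeine users = 71/638 = 0.1113
risk, non-users = 35/547 = 0.0640
AR% = (0.1113 − 0.0640) / 0.1113 = 0.4250 → 42.50%

AR%: 42.50%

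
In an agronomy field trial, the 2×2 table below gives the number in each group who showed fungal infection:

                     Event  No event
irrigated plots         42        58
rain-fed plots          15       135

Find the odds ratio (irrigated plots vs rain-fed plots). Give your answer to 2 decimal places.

OR = (42 × 135) / (58 × 15) = 5670/870 ≈ 6.52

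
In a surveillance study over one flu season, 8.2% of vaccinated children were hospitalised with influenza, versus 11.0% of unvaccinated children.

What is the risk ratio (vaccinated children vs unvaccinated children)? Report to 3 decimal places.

RR = 0.0820 / 0.1100 = 0.745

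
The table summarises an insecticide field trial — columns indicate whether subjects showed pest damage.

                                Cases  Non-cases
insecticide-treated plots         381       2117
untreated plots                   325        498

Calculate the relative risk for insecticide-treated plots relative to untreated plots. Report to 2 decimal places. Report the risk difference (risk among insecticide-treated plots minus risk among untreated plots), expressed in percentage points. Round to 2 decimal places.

RR = 0.39; RD = -24.24

risk, insecticide-treated plots = 381/2498 = 0.1525
risk, untreated plots = 325/823 = 0.3949
RR = 0.1525 / 0.3949 = 0.39
risk difference = 0.1525 − 0.3949 = -0.2424 → -24.24 percentage points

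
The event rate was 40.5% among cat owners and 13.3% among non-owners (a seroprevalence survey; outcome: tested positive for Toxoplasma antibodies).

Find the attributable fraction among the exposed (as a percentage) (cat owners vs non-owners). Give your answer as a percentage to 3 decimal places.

AR% = (0.4050 − 0.1330) / 0.4050 = 0.6716 → 67.160%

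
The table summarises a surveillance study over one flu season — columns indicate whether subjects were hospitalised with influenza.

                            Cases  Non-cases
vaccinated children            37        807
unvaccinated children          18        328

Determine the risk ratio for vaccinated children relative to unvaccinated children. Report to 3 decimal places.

RR: 0.843

risk, vaccinated children = 37/844 = 0.04384
risk, unvaccinated children = 18/346 = 0.05202
RR = 0.04384 / 0.05202 = 0.843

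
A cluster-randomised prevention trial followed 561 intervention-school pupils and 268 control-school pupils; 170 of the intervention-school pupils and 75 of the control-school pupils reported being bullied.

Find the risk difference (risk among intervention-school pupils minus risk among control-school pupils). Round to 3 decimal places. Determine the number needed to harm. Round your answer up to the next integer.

risk, intervention-school pupils = 170/561 = 0.3030
risk, control-school pupils = 75/268 = 0.2799
risk difference = 0.3030 − 0.2799 = 0.023
absolute risk difference = 0.023180
1 / 0.023180 = 43.141 → round up → 44

RD = 0.023; NNH = 44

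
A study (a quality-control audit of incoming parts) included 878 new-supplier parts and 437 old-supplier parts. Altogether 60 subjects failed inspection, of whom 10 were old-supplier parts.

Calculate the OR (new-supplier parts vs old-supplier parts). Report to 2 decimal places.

new-supplier parts with the outcome: 60 − 10 = 50
new-supplier parts without the outcome: 878 − 50 = 828
old-supplier parts without the outcome: 437 − 10 = 427
OR = (50 × 427) / (828 × 10) = 21350/8280 ≈ 2.58

2.58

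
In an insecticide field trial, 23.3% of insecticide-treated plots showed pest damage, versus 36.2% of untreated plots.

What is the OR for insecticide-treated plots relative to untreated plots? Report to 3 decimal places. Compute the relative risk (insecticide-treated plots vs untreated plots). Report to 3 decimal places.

odds, insecticide-treated plots = 0.2330/0.7670 = 0.3038
odds, untreated plots = 0.3620/0.6380 = 0.5674
OR = 0.3038 / 0.5674 = 0.535
RR = 0.2330 / 0.3620 = 0.644

OR = 0.535; RR = 0.644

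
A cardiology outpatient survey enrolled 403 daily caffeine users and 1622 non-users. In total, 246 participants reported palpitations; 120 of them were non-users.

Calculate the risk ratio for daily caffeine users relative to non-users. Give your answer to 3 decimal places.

RR: 4.226

daily caffeine users with the outcome: 246 − 120 = 126
daily caffeine users without the outcome: 403 − 126 = 277
non-users without the outcome: 1622 − 120 = 1502
risk, daily caffeine users = 126/403 = 0.3127
risk, non-users = 120/1622 = 0.0740
RR = 0.3127 / 0.0740 = 4.226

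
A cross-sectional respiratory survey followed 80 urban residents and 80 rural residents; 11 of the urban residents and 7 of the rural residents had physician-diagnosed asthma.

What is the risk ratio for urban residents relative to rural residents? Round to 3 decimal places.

RR: 1.571

risk, urban residents = 11/80 = 0.1375
risk, rural residents = 7/80 = 0.0875
RR = 0.1375 / 0.0875 = 1.571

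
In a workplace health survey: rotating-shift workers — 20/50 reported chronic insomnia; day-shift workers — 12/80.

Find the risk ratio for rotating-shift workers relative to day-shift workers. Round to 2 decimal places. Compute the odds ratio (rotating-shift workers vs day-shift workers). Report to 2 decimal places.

RR = 2.67; OR = 3.78

risk, rotating-shift workers = 20/50 = 0.4000
risk, day-shift workers = 12/80 = 0.1500
RR = 0.4000 / 0.1500 = 2.67
odds, rotating-shift workers = 20/30 = 0.6667
odds, day-shift workers = 12/68 = 0.1765
OR = 0.6667 / 0.1765 = 3.78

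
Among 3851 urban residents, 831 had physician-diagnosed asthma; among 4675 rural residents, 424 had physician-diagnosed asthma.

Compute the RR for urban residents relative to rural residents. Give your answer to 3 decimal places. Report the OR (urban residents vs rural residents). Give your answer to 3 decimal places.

RR = 2.379; OR = 2.759

risk, urban residents = 831/3851 = 0.2158
risk, rural residents = 424/4675 = 0.0907
RR = 0.2158 / 0.0907 = 2.379
OR = (831 × 4251) / (3020 × 424) = 3532581/1280480 ≈ 2.759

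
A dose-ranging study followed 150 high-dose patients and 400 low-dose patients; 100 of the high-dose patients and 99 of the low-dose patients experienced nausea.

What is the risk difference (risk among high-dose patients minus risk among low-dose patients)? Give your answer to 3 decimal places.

risk, high-dose patients = 100/150 = 0.6667
risk, low-dose patients = 99/400 = 0.2475
risk difference = 0.6667 − 0.2475 = 0.419

0.419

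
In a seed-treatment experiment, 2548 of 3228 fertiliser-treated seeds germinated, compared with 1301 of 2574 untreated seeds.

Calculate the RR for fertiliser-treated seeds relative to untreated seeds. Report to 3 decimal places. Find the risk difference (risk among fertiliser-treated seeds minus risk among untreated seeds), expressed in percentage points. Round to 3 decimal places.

risk, fertiliser-treated seeds = 2548/3228 = 0.7893
risk, untreated seeds = 1301/2574 = 0.5054
RR = 0.7893 / 0.5054 = 1.562
risk difference = 0.7893 − 0.5054 = 0.2839 → 28.390 percentage points

RR = 1.562; RD = 28.390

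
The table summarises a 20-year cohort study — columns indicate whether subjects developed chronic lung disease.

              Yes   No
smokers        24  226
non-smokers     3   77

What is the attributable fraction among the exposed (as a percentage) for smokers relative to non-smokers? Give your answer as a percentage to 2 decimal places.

AR%: 60.94%

risk, smokers = 24/250 = 0.09600
risk, non-smokers = 3/80 = 0.03750
AR% = (0.09600 − 0.03750) / 0.09600 = 0.6094 → 60.94%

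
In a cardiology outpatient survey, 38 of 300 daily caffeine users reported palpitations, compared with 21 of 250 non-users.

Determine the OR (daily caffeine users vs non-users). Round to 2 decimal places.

OR = (38 × 229) / (262 × 21) = 8702/5502 ≈ 1.58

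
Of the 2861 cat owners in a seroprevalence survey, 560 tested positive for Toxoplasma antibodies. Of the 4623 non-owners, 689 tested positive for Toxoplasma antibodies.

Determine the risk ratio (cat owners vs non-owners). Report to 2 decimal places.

risk, cat owners = 560/2861 = 0.1957
risk, non-owners = 689/4623 = 0.1490
RR = 0.1957 / 0.1490 = 1.31

RR ≈ 1.31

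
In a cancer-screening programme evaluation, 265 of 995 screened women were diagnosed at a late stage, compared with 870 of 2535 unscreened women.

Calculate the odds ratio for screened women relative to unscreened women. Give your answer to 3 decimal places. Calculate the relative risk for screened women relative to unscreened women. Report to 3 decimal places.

OR = (265 × 1665) / (730 × 870) = 441225/635100 ≈ 0.695
risk, screened women = 265/995 = 0.2663
risk, unscreened women = 870/2535 = 0.3432
RR = 0.2663 / 0.3432 = 0.776

OR = 0.695; RR = 0.776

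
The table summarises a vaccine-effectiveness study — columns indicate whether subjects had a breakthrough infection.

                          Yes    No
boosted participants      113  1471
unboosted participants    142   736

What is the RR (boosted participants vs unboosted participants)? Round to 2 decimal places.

risk, boosted participants = 113/1584 = 0.0713
risk, unboosted participants = 142/878 = 0.1617
RR = 0.0713 / 0.1617 = 0.44

0.44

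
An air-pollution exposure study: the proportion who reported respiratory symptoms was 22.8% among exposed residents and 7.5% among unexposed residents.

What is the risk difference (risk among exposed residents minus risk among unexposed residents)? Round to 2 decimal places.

risk difference = 0.2280 − 0.0750 = 0.15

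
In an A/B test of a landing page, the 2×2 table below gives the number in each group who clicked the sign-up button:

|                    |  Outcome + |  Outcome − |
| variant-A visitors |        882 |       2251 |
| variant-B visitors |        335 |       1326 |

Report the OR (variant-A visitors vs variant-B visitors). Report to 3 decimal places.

OR = (882 × 1326) / (2251 × 335) = 1169532/754085 ≈ 1.551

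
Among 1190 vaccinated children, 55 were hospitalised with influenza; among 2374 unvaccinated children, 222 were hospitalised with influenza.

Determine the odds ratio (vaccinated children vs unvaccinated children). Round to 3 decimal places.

odds, vaccinated children = 55/1135 = 0.04846
odds, unvaccinated children = 222/2152 = 0.10316
OR = 0.04846 / 0.10316 = 0.470

0.470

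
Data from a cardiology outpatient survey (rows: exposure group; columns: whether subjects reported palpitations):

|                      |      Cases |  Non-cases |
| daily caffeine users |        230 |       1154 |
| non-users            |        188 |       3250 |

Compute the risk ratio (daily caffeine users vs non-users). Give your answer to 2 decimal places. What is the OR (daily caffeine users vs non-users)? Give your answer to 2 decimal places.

risk, daily caffeine users = 230/1384 = 0.1662
risk, non-users = 188/3438 = 0.0547
RR = 0.1662 / 0.0547 = 3.04
odds, daily caffeine users = 230/1154 = 0.1993
odds, non-users = 188/3250 = 0.0578
OR = 0.1993 / 0.0578 = 3.45

RR = 3.04; OR = 3.45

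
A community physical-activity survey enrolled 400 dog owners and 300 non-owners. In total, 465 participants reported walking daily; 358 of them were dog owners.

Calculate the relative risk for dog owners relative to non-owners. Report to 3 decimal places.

RR ≈ 2.509

dog owners without the outcome: 400 − 358 = 42
non-owners with the outcome: 465 − 358 = 107
non-owners without the outcome: 300 − 107 = 193
risk, dog owners = 358/400 = 0.8950
risk, non-owners = 107/300 = 0.3567
RR = 0.8950 / 0.3567 = 2.509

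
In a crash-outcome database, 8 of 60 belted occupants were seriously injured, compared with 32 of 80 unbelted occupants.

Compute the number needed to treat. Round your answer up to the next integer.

NNT = 4

risk, belted occupants = 8/60 = 0.133333
risk, unbelted occupants = 32/80 = 0.400000
absolute risk difference = 0.266667
1 / 0.266667 = 3.750 → round up → 4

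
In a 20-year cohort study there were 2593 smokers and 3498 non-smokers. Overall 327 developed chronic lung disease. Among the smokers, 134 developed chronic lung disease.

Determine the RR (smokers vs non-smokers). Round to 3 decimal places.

smokers without the outcome: 2593 − 134 = 2459
non-smokers with the outcome: 327 − 134 = 193
non-smokers without the outcome: 3498 − 193 = 3305
risk, smokers = 134/2593 = 0.0517
risk, non-smokers = 193/3498 = 0.0552
RR = 0.0517 / 0.0552 = 0.937

RR: 0.937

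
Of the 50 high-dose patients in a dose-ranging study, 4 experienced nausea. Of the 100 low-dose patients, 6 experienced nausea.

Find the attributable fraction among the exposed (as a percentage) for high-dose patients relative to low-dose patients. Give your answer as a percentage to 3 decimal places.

25.000%

risk, high-dose patients = 4/50 = 0.0800
risk, low-dose patients = 6/100 = 0.0600
AR% = (0.0800 − 0.0600) / 0.0800 = 0.2500 → 25.000%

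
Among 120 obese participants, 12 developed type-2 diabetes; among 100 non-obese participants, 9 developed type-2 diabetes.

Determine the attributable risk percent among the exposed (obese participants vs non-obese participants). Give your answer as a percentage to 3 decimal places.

risk, obese participants = 12/120 = 0.1000
risk, non-obese participants = 9/100 = 0.0900
AR% = (0.1000 − 0.0900) / 0.1000 = 0.1000 → 10.000%

10.000%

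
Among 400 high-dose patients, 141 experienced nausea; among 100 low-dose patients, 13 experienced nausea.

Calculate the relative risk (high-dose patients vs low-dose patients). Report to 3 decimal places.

risk, high-dose patients = 141/400 = 0.3525
risk, low-dose patients = 13/100 = 0.1300
RR = 0.3525 / 0.1300 = 2.712

2.712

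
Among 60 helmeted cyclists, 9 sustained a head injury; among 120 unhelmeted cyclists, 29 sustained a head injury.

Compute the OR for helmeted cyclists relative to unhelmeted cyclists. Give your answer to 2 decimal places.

0.55

odds, helmeted cyclists = 9/51 = 0.1765
odds, unhelmeted cyclists = 29/91 = 0.3187
OR = 0.1765 / 0.3187 = 0.55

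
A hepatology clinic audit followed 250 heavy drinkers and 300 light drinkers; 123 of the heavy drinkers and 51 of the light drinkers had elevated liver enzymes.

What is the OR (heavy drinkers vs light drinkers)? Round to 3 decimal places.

OR = (123 × 249) / (127 × 51) = 30627/6477 ≈ 4.729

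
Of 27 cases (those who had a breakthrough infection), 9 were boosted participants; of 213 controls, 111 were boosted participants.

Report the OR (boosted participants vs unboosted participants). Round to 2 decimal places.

OR = (9 × 102) / (111 × 18) = 918/1998 ≈ 0.46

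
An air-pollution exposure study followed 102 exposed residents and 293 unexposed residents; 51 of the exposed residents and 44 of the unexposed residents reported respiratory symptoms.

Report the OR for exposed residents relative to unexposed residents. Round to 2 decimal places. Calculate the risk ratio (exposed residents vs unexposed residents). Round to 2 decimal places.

odds, exposed residents = 51/51 = 1.0000
odds, unexposed residents = 44/249 = 0.1767
OR = 1.0000 / 0.1767 = 5.66
risk, exposed residents = 51/102 = 0.5000
risk, unexposed residents = 44/293 = 0.1502
RR = 0.5000 / 0.1502 = 3.33

OR = 5.66; RR = 3.33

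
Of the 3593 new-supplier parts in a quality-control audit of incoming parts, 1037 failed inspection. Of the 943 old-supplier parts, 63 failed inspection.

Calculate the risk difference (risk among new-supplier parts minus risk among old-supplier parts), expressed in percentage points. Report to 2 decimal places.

risk, new-supplier parts = 1037/3593 = 0.2886
risk, old-supplier parts = 63/943 = 0.0668
risk difference = 0.2886 − 0.0668 = 0.2218 → 22.18 percentage points

22.18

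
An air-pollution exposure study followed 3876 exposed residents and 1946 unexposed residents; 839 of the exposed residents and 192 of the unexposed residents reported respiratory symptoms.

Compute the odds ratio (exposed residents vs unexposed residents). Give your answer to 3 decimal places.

OR = (839 × 1754) / (3037 × 192) = 1471606/583104 ≈ 2.524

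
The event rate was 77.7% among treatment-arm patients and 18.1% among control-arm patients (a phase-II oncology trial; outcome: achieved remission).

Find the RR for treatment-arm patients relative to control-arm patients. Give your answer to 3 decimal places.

RR = 0.7770 / 0.1810 = 4.293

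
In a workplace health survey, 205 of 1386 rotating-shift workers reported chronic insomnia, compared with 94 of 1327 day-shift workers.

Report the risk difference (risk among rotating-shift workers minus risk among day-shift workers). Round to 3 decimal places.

risk, rotating-shift workers = 205/1386 = 0.1479
risk, day-shift workers = 94/1327 = 0.0708
risk difference = 0.1479 − 0.0708 = 0.077

0.077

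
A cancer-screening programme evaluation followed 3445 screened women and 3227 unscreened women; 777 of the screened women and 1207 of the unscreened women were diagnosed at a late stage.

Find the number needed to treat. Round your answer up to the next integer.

risk, screened women = 777/3445 = 0.225544
risk, unscreened women = 1207/3227 = 0.374032
absolute risk difference = 0.148487
1 / 0.148487 = 6.735 → round up → 7

NNT ≈ 7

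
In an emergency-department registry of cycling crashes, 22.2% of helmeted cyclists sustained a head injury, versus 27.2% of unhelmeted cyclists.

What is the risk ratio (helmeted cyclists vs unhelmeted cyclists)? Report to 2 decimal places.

RR = 0.2220 / 0.2720 = 0.82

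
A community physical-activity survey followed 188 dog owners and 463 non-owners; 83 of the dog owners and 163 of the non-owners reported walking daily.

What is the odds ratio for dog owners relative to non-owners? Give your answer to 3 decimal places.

odds, dog owners = 83/105 = 0.7905
odds, non-owners = 163/300 = 0.5433
OR = 0.7905 / 0.5433 = 1.455

1.455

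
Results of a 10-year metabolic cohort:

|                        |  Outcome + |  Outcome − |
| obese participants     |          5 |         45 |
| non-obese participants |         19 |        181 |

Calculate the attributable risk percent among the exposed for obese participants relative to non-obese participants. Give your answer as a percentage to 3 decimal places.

5.000%

risk, obese participants = 5/50 = 0.1000
risk, non-obese participants = 19/200 = 0.0950
AR% = (0.1000 − 0.0950) / 0.1000 = 0.0500 → 5.000%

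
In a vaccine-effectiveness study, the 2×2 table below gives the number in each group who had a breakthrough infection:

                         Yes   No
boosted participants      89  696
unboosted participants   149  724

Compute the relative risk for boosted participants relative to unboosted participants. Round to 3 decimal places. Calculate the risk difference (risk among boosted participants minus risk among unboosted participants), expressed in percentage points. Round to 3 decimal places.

RR = 0.664; RD = -5.730

risk, boosted participants = 89/785 = 0.1134
risk, unboosted participants = 149/873 = 0.1707
RR = 0.1134 / 0.1707 = 0.664
risk difference = 0.1134 − 0.1707 = -0.0573 → -5.730 percentage points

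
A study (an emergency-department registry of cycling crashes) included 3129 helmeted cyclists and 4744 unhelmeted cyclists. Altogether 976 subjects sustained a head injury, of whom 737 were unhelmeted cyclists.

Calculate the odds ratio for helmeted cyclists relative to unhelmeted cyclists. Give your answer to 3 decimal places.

OR = 0.450

helmeted cyclists with the outcome: 976 − 737 = 239
helmeted cyclists without the outcome: 3129 − 239 = 2890
unhelmeted cyclists without the outcome: 4744 − 737 = 4007
odds, helmeted cyclists = 239/2890 = 0.0827
odds, unhelmeted cyclists = 737/4007 = 0.1839
OR = 0.0827 / 0.1839 = 0.450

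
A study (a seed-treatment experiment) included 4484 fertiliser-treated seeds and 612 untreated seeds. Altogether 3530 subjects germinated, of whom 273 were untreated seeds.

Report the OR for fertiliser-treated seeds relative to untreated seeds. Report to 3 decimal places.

fertiliser-treated seeds with the outcome: 3530 − 273 = 3257
fertiliser-treated seeds without the outcome: 4484 − 3257 = 1227
untreated seeds without the outcome: 612 − 273 = 339
odds, fertiliser-treated seeds = 3257/1227 = 2.6544
odds, untreated seeds = 273/339 = 0.8053
OR = 2.6544 / 0.8053 = 3.296

OR: 3.296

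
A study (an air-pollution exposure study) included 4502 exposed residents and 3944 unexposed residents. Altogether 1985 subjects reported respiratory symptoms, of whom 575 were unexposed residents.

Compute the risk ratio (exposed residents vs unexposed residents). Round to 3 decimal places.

exposed residents with the outcome: 1985 − 575 = 1410
exposed residents without the outcome: 4502 − 1410 = 3092
unexposed residents without the outcome: 3944 − 575 = 3369
risk, exposed residents = 1410/4502 = 0.3132
risk, unexposed residents = 575/3944 = 0.1458
RR = 0.3132 / 0.1458 = 2.148

2.148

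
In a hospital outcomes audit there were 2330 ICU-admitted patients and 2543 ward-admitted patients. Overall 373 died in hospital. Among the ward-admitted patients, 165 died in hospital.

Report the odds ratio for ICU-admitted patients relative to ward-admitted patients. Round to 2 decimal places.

OR = 1.41

ICU-admitted patients with the outcome: 373 − 165 = 208
ICU-admitted patients without the outcome: 2330 − 208 = 2122
ward-admitted patients without the outcome: 2543 − 165 = 2378
OR = (208 × 2378) / (2122 × 165) = 494624/350130 ≈ 1.41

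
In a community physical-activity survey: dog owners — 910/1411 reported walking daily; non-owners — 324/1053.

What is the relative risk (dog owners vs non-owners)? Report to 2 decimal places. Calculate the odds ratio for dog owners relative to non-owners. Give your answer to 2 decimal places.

RR = 2.10; OR = 4.09

risk, dog owners = 910/1411 = 0.6449
risk, non-owners = 324/1053 = 0.3077
RR = 0.6449 / 0.3077 = 2.10
odds, dog owners = 910/501 = 1.8164
odds, non-owners = 324/729 = 0.4444
OR = 1.8164 / 0.4444 = 4.09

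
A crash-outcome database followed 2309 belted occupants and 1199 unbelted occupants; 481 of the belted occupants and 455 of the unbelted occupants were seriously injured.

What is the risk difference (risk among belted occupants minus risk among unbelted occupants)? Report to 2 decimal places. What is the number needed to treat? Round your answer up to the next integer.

risk, belted occupants = 481/2309 = 0.2083
risk, unbelted occupants = 455/1199 = 0.3795
risk difference = 0.2083 − 0.3795 = -0.17
absolute risk difference = 0.171168
1 / 0.171168 = 5.842 → round up → 6

RD = -0.17; NNT = 6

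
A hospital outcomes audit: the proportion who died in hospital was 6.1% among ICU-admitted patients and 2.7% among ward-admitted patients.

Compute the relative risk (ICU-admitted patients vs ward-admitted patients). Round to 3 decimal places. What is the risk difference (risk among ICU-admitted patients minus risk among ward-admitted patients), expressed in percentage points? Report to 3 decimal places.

RR = 2.259; RD = 3.400

RR = 0.06100 / 0.02700 = 2.259
risk difference = 0.06100 − 0.02700 = 0.03400 → 3.400 percentage points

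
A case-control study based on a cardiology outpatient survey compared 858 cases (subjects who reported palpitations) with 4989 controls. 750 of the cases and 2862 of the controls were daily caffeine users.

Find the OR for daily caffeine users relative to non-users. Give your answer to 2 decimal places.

OR = (750 × 2127) / (2862 × 108) = 1595250/309096 ≈ 5.16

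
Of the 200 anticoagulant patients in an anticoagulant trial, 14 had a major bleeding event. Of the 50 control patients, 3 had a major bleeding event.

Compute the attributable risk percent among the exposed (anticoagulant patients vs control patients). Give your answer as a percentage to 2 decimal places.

risk, anticoagulant patients = 14/200 = 0.0700
risk, control patients = 3/50 = 0.0600
AR% = (0.0700 − 0.0600) / 0.0700 = 0.1429 → 14.29%

AR% = 14.29%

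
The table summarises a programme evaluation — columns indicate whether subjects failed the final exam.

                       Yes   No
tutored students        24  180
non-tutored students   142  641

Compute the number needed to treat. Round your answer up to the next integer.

NNT ≈ 16

risk, tutored students = 24/204 = 0.117647
risk, non-tutored students = 142/783 = 0.181354
absolute risk difference = 0.063707
1 / 0.063707 = 15.697 → round up → 16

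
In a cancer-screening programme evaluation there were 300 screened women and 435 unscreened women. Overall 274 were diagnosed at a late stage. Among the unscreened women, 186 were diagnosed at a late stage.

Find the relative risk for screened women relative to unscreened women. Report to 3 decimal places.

screened women with the outcome: 274 − 186 = 88
screened women without the outcome: 300 − 88 = 212
unscreened women without the outcome: 435 − 186 = 249
risk, screened women = 88/300 = 0.2933
risk, unscreened women = 186/435 = 0.4276
RR = 0.2933 / 0.4276 = 0.686

0.686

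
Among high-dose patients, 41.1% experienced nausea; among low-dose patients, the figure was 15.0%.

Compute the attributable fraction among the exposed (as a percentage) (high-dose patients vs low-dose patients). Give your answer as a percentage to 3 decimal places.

AR% = (0.4110 − 0.1500) / 0.4110 = 0.6350 → 63.504%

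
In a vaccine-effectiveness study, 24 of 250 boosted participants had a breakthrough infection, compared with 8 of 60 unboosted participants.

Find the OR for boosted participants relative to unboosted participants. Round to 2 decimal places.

0.69

odds, boosted participants = 24/226 = 0.1062
odds, unboosted participants = 8/52 = 0.1538
OR = 0.1062 / 0.1538 = 0.69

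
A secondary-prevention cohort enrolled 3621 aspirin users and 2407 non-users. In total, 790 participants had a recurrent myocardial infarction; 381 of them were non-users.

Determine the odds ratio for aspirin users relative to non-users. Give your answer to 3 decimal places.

0.677

aspirin users with the outcome: 790 − 381 = 409
aspirin users without the outcome: 3621 − 409 = 3212
non-users without the outcome: 2407 − 381 = 2026
OR = (409 × 2026) / (3212 × 381) = 828634/1223772 ≈ 0.677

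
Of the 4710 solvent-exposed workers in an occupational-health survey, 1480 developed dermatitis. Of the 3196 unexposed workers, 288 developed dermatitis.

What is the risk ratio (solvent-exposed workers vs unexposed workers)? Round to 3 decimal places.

RR = 3.487

risk, solvent-exposed workers = 1480/4710 = 0.3142
risk, unexposed workers = 288/3196 = 0.0901
RR = 0.3142 / 0.0901 = 3.487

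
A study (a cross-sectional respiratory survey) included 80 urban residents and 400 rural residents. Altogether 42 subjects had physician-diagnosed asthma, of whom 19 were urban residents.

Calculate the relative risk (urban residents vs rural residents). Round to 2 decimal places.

urban residents without the outcome: 80 − 19 = 61
rural residents with the outcome: 42 − 19 = 23
rural residents without the outcome: 400 − 23 = 377
risk, urban residents = 19/80 = 0.2375
risk, rural residents = 23/400 = 0.0575
RR = 0.2375 / 0.0575 = 4.13

4.13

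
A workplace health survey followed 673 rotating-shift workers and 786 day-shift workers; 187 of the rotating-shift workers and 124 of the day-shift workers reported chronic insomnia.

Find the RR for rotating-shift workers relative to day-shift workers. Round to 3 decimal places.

1.761

risk, rotating-shift workers = 187/673 = 0.2779
risk, day-shift workers = 124/786 = 0.1578
RR = 0.2779 / 0.1578 = 1.761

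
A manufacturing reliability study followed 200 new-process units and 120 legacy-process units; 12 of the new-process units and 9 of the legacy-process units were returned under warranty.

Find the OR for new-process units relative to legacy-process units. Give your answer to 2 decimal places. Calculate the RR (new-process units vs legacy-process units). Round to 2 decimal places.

odds, new-process units = 12/188 = 0.0638
odds, legacy-process units = 9/111 = 0.0811
OR = 0.0638 / 0.0811 = 0.79
risk, new-process units = 12/200 = 0.0600
risk, legacy-process units = 9/120 = 0.0750
RR = 0.0600 / 0.0750 = 0.80

OR = 0.79; RR = 0.80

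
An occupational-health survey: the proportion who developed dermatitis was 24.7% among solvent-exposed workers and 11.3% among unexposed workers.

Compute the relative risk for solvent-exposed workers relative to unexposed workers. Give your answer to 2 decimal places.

RR = 0.2470 / 0.1130 = 2.19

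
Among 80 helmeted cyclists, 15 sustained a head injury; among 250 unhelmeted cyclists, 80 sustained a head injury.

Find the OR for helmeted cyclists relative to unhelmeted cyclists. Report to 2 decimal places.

0.49

odds, helmeted cyclists = 15/65 = 0.2308
odds, unhelmeted cyclists = 80/170 = 0.4706
OR = 0.2308 / 0.4706 = 0.49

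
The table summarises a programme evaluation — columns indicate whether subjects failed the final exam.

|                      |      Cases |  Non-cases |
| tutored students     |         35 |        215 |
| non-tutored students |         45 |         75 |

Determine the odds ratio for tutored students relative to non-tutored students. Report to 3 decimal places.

0.271

odds, tutored students = 35/215 = 0.1628
odds, non-tutored students = 45/75 = 0.6000
OR = 0.1628 / 0.6000 = 0.271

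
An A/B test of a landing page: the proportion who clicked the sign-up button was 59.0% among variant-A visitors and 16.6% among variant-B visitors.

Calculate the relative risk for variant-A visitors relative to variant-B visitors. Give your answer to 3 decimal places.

RR = 0.5900 / 0.1660 = 3.554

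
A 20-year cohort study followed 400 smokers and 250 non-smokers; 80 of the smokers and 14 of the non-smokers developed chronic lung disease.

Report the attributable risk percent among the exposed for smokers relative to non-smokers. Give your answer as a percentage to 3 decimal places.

risk, smokers = 80/400 = 0.2000
risk, non-smokers = 14/250 = 0.0560
AR% = (0.2000 − 0.0560) / 0.2000 = 0.7200 → 72.000%

72.000%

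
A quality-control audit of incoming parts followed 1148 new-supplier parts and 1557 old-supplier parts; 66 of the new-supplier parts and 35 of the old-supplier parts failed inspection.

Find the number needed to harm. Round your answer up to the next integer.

29

risk, new-supplier parts = 66/1148 = 0.057491
risk, old-supplier parts = 35/1557 = 0.022479
absolute risk difference = 0.035012
1 / 0.035012 = 28.562 → round up → 29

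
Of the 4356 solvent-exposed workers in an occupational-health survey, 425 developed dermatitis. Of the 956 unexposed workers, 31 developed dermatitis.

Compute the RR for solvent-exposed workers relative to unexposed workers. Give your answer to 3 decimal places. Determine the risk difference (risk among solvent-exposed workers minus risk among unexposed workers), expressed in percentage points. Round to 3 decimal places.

RR = 3.009; RD = 6.514

risk, solvent-exposed workers = 425/4356 = 0.09757
risk, unexposed workers = 31/956 = 0.03243
RR = 0.09757 / 0.03243 = 3.009
risk difference = 0.09757 − 0.03243 = 0.06514 → 6.514 percentage points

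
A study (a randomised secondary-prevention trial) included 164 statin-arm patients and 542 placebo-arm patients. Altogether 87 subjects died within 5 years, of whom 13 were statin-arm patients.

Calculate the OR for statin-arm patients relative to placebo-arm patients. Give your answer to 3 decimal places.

0.544

statin-arm patients without the outcome: 164 − 13 = 151
placebo-arm patients with the outcome: 87 − 13 = 74
placebo-arm patients without the outcome: 542 − 74 = 468
OR = (13 × 468) / (151 × 74) = 6084/11174 ≈ 0.544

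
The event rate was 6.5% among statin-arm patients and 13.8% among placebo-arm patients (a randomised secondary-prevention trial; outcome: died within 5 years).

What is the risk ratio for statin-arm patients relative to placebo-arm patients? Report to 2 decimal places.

RR = 0.0650 / 0.1380 = 0.47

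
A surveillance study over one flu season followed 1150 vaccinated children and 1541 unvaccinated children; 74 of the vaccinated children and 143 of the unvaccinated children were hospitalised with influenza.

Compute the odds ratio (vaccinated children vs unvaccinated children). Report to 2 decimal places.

OR = (74 × 1398) / (1076 × 143) = 103452/153868 ≈ 0.67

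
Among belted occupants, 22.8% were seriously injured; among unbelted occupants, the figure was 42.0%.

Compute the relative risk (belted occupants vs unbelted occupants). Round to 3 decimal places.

RR = 0.2280 / 0.4200 = 0.543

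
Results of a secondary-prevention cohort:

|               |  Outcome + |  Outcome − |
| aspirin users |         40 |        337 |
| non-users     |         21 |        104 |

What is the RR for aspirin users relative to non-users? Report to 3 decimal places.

RR = 0.632

risk, aspirin users = 40/377 = 0.1061
risk, non-users = 21/125 = 0.1680
RR = 0.1061 / 0.1680 = 0.632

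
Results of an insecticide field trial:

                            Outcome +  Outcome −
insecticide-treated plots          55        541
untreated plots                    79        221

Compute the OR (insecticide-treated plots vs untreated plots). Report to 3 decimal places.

OR = (55 × 221) / (541 × 79) = 12155/42739 ≈ 0.284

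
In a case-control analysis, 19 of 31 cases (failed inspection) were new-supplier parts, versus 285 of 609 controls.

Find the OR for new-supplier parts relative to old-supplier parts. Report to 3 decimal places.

OR = (19 × 324) / (285 × 12) = 6156/3420 ≈ 1.800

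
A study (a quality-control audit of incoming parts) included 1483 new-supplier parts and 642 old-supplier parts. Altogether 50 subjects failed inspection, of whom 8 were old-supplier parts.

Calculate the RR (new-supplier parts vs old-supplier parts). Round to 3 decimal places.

2.273

new-supplier parts with the outcome: 50 − 8 = 42
new-supplier parts without the outcome: 1483 − 42 = 1441
old-supplier parts without the outcome: 642 − 8 = 634
risk, new-supplier parts = 42/1483 = 0.02832
risk, old-supplier parts = 8/642 = 0.01246
RR = 0.02832 / 0.01246 = 2.273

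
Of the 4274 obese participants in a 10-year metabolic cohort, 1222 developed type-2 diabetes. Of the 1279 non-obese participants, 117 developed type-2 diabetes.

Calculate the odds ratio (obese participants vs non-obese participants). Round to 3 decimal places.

OR = (1222 × 1162) / (3052 × 117) = 1419964/357084 ≈ 3.977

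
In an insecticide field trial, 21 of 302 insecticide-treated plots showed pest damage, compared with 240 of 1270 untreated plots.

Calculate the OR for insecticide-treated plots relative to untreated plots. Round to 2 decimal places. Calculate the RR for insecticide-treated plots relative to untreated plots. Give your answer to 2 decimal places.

OR = (21 × 1030) / (281 × 240) = 21630/67440 ≈ 0.32
risk, insecticide-treated plots = 21/302 = 0.0695
risk, untreated plots = 240/1270 = 0.1890
RR = 0.0695 / 0.1890 = 0.37

OR = 0.32; RR = 0.37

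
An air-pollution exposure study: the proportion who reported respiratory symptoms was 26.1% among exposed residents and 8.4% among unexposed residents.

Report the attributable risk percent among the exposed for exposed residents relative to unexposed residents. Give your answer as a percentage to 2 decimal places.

AR% = (0.2610 − 0.0840) / 0.2610 = 0.6782 → 67.82%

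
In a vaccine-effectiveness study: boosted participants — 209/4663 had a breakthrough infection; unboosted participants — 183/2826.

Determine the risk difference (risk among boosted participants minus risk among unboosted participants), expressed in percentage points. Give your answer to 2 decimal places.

-1.99

risk, boosted participants = 209/4663 = 0.04482
risk, unboosted participants = 183/2826 = 0.06476
risk difference = 0.04482 − 0.06476 = -0.01993 → -1.99 percentage points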